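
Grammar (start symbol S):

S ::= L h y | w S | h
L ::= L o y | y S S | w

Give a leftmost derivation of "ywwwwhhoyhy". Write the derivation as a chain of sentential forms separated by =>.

S => Lhy => Loyhy => ySSoyhy => ywSSoyhy => ywwSSoyhy => ywwwSSoyhy => ywwwwSSoyhy => ywwwwhSoyhy => ywwwwhhoyhy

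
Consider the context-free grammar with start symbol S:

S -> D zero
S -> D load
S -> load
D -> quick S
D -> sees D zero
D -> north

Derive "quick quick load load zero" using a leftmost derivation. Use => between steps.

S => D zero   [S -> D zero]
D zero => quick S zero   [D -> quick S]
quick S zero => quick D load zero   [S -> D load]
quick D load zero => quick quick S load zero   [D -> quick S]
quick quick S load zero => quick quick load load zero   [S -> load]

S => D zero => quick S zero => quick D load zero => quick quick S load zero => quick quick load load zero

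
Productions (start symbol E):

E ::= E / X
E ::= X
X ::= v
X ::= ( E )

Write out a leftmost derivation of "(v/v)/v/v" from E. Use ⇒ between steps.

E ⇒ E/X   [E ::= E / X]
E/X ⇒ E/X/X   [E ::= E / X]
E/X/X ⇒ X/X/X   [E ::= X]
X/X/X ⇒ (E)/X/X   [X ::= ( E )]
(E)/X/X ⇒ (E/X)/X/X   [E ::= E / X]
(E/X)/X/X ⇒ (X/X)/X/X   [E ::= X]
(X/X)/X/X ⇒ (v/X)/X/X   [X ::= v]
(v/X)/X/X ⇒ (v/v)/X/X   [X ::= v]
(v/v)/X/X ⇒ (v/v)/v/X   [X ::= v]
(v/v)/v/X ⇒ (v/v)/v/v   [X ::= v]

E⇒E/X⇒E/X/X⇒X/X/X⇒(E)/X/X⇒(E/X)/X/X⇒(X/X)/X/X⇒(v/X)/X/X⇒(v/v)/X/X⇒(v/v)/v/X⇒(v/v)/v/v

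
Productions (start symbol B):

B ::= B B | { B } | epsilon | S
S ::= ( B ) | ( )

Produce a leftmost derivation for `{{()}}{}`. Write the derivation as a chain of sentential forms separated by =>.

B=>BB=>{B}B=>{{B}}B=>{{S}}B=>{{()}}B=>{{()}}{B}=>{{()}}{}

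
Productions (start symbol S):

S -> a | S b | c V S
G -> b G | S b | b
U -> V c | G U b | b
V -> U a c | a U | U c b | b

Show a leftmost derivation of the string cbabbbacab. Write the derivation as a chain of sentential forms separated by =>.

S => Sb => cVSb => cUacSb => cGUbacSb => cbGUbacSb => cbSbUbacSb => cbabUbacSb => cbabbbacSb => cbabbbacab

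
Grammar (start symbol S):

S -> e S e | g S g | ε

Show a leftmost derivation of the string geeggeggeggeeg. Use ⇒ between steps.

S ⇒ gSg ⇒ geSeg ⇒ geeSeeg ⇒ geegSgeeg ⇒ geeggSggeeg ⇒ geeggeSeggeeg ⇒ geeggegSgeggeeg ⇒ geeggeggeggeeg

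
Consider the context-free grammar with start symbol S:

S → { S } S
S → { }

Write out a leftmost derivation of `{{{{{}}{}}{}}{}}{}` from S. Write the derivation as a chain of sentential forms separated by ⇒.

S ⇒ {S}S ⇒ {{S}S}S ⇒ {{{S}S}S}S ⇒ {{{{S}S}S}S}S ⇒ {{{{{}}S}S}S}S ⇒ {{{{{}}{}}S}S}S ⇒ {{{{{}}{}}{}}S}S ⇒ {{{{{}}{}}{}}{}}S ⇒ {{{{{}}{}}{}}{}}{}

S ⇒ {S}S   [S → { S } S]
{S}S ⇒ {{S}S}S   [S → { S } S]
{{S}S}S ⇒ {{{S}S}S}S   [S → { S } S]
{{{S}S}S}S ⇒ {{{{S}S}S}S}S   [S → { S } S]
{{{{S}S}S}S}S ⇒ {{{{{}}S}S}S}S   [S → { }]
{{{{{}}S}S}S}S ⇒ {{{{{}}{}}S}S}S   [S → { }]
{{{{{}}{}}S}S}S ⇒ {{{{{}}{}}{}}S}S   [S → { }]
{{{{{}}{}}{}}S}S ⇒ {{{{{}}{}}{}}{}}S   [S → { }]
{{{{{}}{}}{}}{}}S ⇒ {{{{{}}{}}{}}{}}{}   [S → { }]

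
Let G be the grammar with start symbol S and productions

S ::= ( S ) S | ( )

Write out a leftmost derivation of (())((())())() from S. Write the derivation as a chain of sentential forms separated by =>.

S=>(S)S=>(())S=>(())(S)S=>(())((S)S)S=>(())((())S)S=>(())((())())S=>(())((())())()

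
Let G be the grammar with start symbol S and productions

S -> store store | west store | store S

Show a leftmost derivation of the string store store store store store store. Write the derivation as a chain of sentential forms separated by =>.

S => store S => store store S => store store store S => store store store store S => store store store store store store

S => store S   [S -> store S]
store S => store store S   [S -> store S]
store store S => store store store S   [S -> store S]
store store store S => store store store store S   [S -> store S]
store store store store S => store store store store store store   [S -> store store]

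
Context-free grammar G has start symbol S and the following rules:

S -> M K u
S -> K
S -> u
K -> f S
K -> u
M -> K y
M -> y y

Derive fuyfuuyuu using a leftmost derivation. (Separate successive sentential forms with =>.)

S => MKu   [S -> M K u]
MKu => KyKu   [M -> K y]
KyKu => fSyKu   [K -> f S]
fSyKu => fMKuyKu   [S -> M K u]
fMKuyKu => fKyKuyKu   [M -> K y]
fKyKuyKu => fuyKuyKu   [K -> u]
fuyKuyKu => fuyfSuyKu   [K -> f S]
fuyfSuyKu => fuyfuuyKu   [S -> u]
fuyfuuyKu => fuyfuuyuu   [K -> u]

S=>MKu=>KyKu=>fSyKu=>fMKuyKu=>fKyKuyKu=>fuyKuyKu=>fuyfSuyKu=>fuyfuuyKu=>fuyfuuyuu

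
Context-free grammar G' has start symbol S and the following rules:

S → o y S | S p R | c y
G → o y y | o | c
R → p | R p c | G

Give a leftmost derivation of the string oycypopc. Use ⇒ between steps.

S ⇒ oyS ⇒ oySpR ⇒ oycypR ⇒ oycypRpc ⇒ oycypGpc ⇒ oycypopc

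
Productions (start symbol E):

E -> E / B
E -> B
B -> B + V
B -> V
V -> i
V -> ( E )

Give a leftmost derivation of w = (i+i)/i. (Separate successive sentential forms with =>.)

E => E/B => B/B => V/B => (E)/B => (B)/B => (B+V)/B => (V+V)/B => (i+V)/B => (i+i)/B => (i+i)/V => (i+i)/i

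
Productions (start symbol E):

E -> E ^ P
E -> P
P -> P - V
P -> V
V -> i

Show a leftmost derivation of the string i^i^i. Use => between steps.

E => E^P   [E -> E ^ P]
E^P => E^P^P   [E -> E ^ P]
E^P^P => P^P^P   [E -> P]
P^P^P => V^P^P   [P -> V]
V^P^P => i^P^P   [V -> i]
i^P^P => i^V^P   [P -> V]
i^V^P => i^i^P   [V -> i]
i^i^P => i^i^V   [P -> V]
i^i^V => i^i^i   [V -> i]

E => E^P => E^P^P => P^P^P => V^P^P => i^P^P => i^V^P => i^i^P => i^i^V => i^i^i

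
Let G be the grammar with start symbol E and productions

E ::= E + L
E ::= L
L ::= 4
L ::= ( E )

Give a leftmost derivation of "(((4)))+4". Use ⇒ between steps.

E ⇒ E+L   [E ::= E + L]
E+L ⇒ L+L   [E ::= L]
L+L ⇒ (E)+L   [L ::= ( E )]
(E)+L ⇒ (L)+L   [E ::= L]
(L)+L ⇒ ((E))+L   [L ::= ( E )]
((E))+L ⇒ ((L))+L   [E ::= L]
((L))+L ⇒ (((E)))+L   [L ::= ( E )]
(((E)))+L ⇒ (((L)))+L   [E ::= L]
(((L)))+L ⇒ (((4)))+L   [L ::= 4]
(((4)))+L ⇒ (((4)))+4   [L ::= 4]

E ⇒ E+L ⇒ L+L ⇒ (E)+L ⇒ (L)+L ⇒ ((E))+L ⇒ ((L))+L ⇒ (((E)))+L ⇒ (((L)))+L ⇒ (((4)))+L ⇒ (((4)))+4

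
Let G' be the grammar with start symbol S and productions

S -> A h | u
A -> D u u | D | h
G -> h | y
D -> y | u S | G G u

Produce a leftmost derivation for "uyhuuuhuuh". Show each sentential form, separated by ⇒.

S ⇒ Ah ⇒ Duuh ⇒ uSuuh ⇒ uAhuuh ⇒ uDuuhuuh ⇒ uGGuuuhuuh ⇒ uyGuuuhuuh ⇒ uyhuuuhuuh

S ⇒ Ah   [S -> A h]
Ah ⇒ Duuh   [A -> D u u]
Duuh ⇒ uSuuh   [D -> u S]
uSuuh ⇒ uAhuuh   [S -> A h]
uAhuuh ⇒ uDuuhuuh   [A -> D u u]
uDuuhuuh ⇒ uGGuuuhuuh   [D -> G G u]
uGGuuuhuuh ⇒ uyGuuuhuuh   [G -> y]
uyGuuuhuuh ⇒ uyhuuuhuuh   [G -> h]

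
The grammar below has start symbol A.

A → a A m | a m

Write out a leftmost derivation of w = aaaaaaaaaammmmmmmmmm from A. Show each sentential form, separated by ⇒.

A ⇒ aAm   [A → a A m]
aAm ⇒ aaAmm   [A → a A m]
aaAmm ⇒ aaaAmmm   [A → a A m]
aaaAmmm ⇒ aaaaAmmmm   [A → a A m]
aaaaAmmmm ⇒ aaaaaAmmmmm   [A → a A m]
aaaaaAmmmmm ⇒ aaaaaaAmmmmmm   [A → a A m]
aaaaaaAmmmmmm ⇒ aaaaaaaAmmmmmmm   [A → a A m]
aaaaaaaAmmmmmmm ⇒ aaaaaaaaAmmmmmmmm   [A → a A m]
aaaaaaaaAmmmmmmmm ⇒ aaaaaaaaaAmmmmmmmmm   [A → a A m]
aaaaaaaaaAmmmmmmmmm ⇒ aaaaaaaaaammmmmmmmmm   [A → a m]

A ⇒ aAm ⇒ aaAmm ⇒ aaaAmmm ⇒ aaaaAmmmm ⇒ aaaaaAmmmmm ⇒ aaaaaaAmmmmmm ⇒ aaaaaaaAmmmmmmm ⇒ aaaaaaaaAmmmmmmmm ⇒ aaaaaaaaaAmmmmmmmmm ⇒ aaaaaaaaaammmmmmmmmm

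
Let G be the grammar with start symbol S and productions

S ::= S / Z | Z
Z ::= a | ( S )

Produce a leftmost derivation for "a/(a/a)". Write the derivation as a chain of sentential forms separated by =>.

S=>S/Z=>Z/Z=>a/Z=>a/(S)=>a/(S/Z)=>a/(Z/Z)=>a/(a/Z)=>a/(a/a)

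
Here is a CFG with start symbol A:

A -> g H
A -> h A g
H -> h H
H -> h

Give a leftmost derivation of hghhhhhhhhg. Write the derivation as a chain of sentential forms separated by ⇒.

A ⇒ hAg ⇒ hgHg ⇒ hghHg ⇒ hghhHg ⇒ hghhhHg ⇒ hghhhhHg ⇒ hghhhhhHg ⇒ hghhhhhhHg ⇒ hghhhhhhhHg ⇒ hghhhhhhhhg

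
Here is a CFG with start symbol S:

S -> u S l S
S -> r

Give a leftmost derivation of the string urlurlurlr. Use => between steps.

S => uSlS   [S -> u S l S]
uSlS => urlS   [S -> r]
urlS => urluSlS   [S -> u S l S]
urluSlS => urlurlS   [S -> r]
urlurlS => urlurluSlS   [S -> u S l S]
urlurluSlS => urlurlurlS   [S -> r]
urlurlurlS => urlurlurlr   [S -> r]

S => uSlS => urlS => urluSlS => urlurlS => urlurluSlS => urlurlurlS => urlurlurlr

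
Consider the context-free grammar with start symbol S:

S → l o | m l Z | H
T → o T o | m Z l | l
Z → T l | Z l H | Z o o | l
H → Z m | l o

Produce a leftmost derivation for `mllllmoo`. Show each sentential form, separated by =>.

S => mlZ => mlZoo => mlZlHoo => mlllHoo => mlllZmoo => mllllmoo

S => mlZ   [S → m l Z]
mlZ => mlZoo   [Z → Z o o]
mlZoo => mlZlHoo   [Z → Z l H]
mlZlHoo => mlllHoo   [Z → l]
mlllHoo => mlllZmoo   [H → Z m]
mlllZmoo => mllllmoo   [Z → l]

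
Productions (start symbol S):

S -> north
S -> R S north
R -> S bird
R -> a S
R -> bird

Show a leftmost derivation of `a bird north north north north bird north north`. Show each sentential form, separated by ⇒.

S ⇒ R S north   [S -> R S north]
R S north ⇒ S bird S north   [R -> S bird]
S bird S north ⇒ R S north bird S north   [S -> R S north]
R S north bird S north ⇒ a S S north bird S north   [R -> a S]
a S S north bird S north ⇒ a R S north S north bird S north   [S -> R S north]
a R S north S north bird S north ⇒ a bird S north S north bird S north   [R -> bird]
a bird S north S north bird S north ⇒ a bird north north S north bird S north   [S -> north]
a bird north north S north bird S north ⇒ a bird north north north north bird S north   [S -> north]
a bird north north north north bird S north ⇒ a bird north north north north bird north north   [S -> north]

S ⇒ R S north ⇒ S bird S north ⇒ R S north bird S north ⇒ a S S north bird S north ⇒ a R S north S north bird S north ⇒ a bird S north S north bird S north ⇒ a bird north north S north bird S north ⇒ a bird north north north north bird S north ⇒ a bird north north north north bird north north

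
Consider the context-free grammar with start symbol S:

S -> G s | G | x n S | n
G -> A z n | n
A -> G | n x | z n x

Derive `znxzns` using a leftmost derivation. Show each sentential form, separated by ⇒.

S ⇒ Gs   [S -> G s]
Gs ⇒ Azns   [G -> A z n]
Azns ⇒ znxzns   [A -> z n x]

S ⇒ Gs ⇒ Azns ⇒ znxzns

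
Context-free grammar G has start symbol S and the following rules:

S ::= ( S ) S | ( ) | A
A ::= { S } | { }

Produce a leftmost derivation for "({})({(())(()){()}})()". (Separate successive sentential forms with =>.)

S=>(S)S=>(A)S=>({})S=>({})(S)S=>({})(A)S=>({})({S})S=>({})({(S)S})S=>({})({(())S})S=>({})({(())(S)S})S=>({})({(())(())S})S=>({})({(())(())A})S=>({})({(())(()){S}})S=>({})({(())(()){()}})S=>({})({(())(()){()}})()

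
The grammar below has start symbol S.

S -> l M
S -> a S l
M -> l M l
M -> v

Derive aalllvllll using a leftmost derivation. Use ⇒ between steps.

S ⇒ aSl ⇒ aaSll ⇒ aalMll ⇒ aallMlll ⇒ aalllMllll ⇒ aalllvllll

S ⇒ aSl   [S -> a S l]
aSl ⇒ aaSll   [S -> a S l]
aaSll ⇒ aalMll   [S -> l M]
aalMll ⇒ aallMlll   [M -> l M l]
aallMlll ⇒ aalllMllll   [M -> l M l]
aalllMllll ⇒ aalllvllll   [M -> v]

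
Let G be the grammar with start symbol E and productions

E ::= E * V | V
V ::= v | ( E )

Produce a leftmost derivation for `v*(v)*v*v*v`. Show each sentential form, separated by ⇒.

E ⇒ E*V   [E ::= E * V]
E*V ⇒ E*V*V   [E ::= E * V]
E*V*V ⇒ E*V*V*V   [E ::= E * V]
E*V*V*V ⇒ E*V*V*V*V   [E ::= E * V]
E*V*V*V*V ⇒ V*V*V*V*V   [E ::= V]
V*V*V*V*V ⇒ v*V*V*V*V   [V ::= v]
v*V*V*V*V ⇒ v*(E)*V*V*V   [V ::= ( E )]
v*(E)*V*V*V ⇒ v*(V)*V*V*V   [E ::= V]
v*(V)*V*V*V ⇒ v*(v)*V*V*V   [V ::= v]
v*(v)*V*V*V ⇒ v*(v)*v*V*V   [V ::= v]
v*(v)*v*V*V ⇒ v*(v)*v*v*V   [V ::= v]
v*(v)*v*v*V ⇒ v*(v)*v*v*v   [V ::= v]

E ⇒ E*V ⇒ E*V*V ⇒ E*V*V*V ⇒ E*V*V*V*V ⇒ V*V*V*V*V ⇒ v*V*V*V*V ⇒ v*(E)*V*V*V ⇒ v*(V)*V*V*V ⇒ v*(v)*V*V*V ⇒ v*(v)*v*V*V ⇒ v*(v)*v*v*V ⇒ v*(v)*v*v*v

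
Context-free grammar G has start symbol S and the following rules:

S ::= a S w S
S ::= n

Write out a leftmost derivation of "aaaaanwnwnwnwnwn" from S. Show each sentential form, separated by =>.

S => aSwS => aaSwSwS => aaaSwSwSwS => aaaaSwSwSwSwS => aaaaaSwSwSwSwSwS => aaaaanwSwSwSwSwS => aaaaanwnwSwSwSwS => aaaaanwnwnwSwSwS => aaaaanwnwnwnwSwS => aaaaanwnwnwnwnwS => aaaaanwnwnwnwnwn

S => aSwS   [S ::= a S w S]
aSwS => aaSwSwS   [S ::= a S w S]
aaSwSwS => aaaSwSwSwS   [S ::= a S w S]
aaaSwSwSwS => aaaaSwSwSwSwS   [S ::= a S w S]
aaaaSwSwSwSwS => aaaaaSwSwSwSwSwS   [S ::= a S w S]
aaaaaSwSwSwSwSwS => aaaaanwSwSwSwSwS   [S ::= n]
aaaaanwSwSwSwSwS => aaaaanwnwSwSwSwS   [S ::= n]
aaaaanwnwSwSwSwS => aaaaanwnwnwSwSwS   [S ::= n]
aaaaanwnwnwSwSwS => aaaaanwnwnwnwSwS   [S ::= n]
aaaaanwnwnwnwSwS => aaaaanwnwnwnwnwS   [S ::= n]
aaaaanwnwnwnwnwS => aaaaanwnwnwnwnwn   [S ::= n]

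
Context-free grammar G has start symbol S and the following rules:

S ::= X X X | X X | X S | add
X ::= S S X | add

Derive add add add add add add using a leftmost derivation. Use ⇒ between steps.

S ⇒ X X X   [S ::= X X X]
X X X ⇒ add X X   [X ::= add]
add X X ⇒ add S S X X   [X ::= S S X]
add S S X X ⇒ add X X S X X   [S ::= X X]
add X X S X X ⇒ add add X S X X   [X ::= add]
add add X S X X ⇒ add add add S X X   [X ::= add]
add add add S X X ⇒ add add add add X X   [S ::= add]
add add add add X X ⇒ add add add add add X   [X ::= add]
add add add add add X ⇒ add add add add add add   [X ::= add]

S ⇒ X X X ⇒ add X X ⇒ add S S X X ⇒ add X X S X X ⇒ add add X S X X ⇒ add add add S X X ⇒ add add add add X X ⇒ add add add add add X ⇒ add add add add add add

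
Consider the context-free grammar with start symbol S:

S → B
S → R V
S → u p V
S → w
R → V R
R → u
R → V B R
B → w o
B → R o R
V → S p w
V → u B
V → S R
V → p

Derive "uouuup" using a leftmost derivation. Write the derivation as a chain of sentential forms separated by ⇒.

S ⇒ RV ⇒ VRV ⇒ SRRV ⇒ BRRV ⇒ RoRRRV ⇒ uoRRRV ⇒ uouRRV ⇒ uouuRV ⇒ uouuuV ⇒ uouuup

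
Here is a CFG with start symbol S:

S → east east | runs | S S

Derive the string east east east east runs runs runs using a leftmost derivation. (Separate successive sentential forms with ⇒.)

S ⇒ S S ⇒ S S S ⇒ S S S S ⇒ S S S S S ⇒ east east S S S S ⇒ east east east east S S S ⇒ east east east east runs S S ⇒ east east east east runs runs S ⇒ east east east east runs runs runs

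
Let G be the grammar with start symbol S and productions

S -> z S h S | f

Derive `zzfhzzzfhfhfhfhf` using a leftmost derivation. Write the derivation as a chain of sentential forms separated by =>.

S=>zShS=>zzShShS=>zzfhShS=>zzfhzShShS=>zzfhzzShShShS=>zzfhzzzShShShShS=>zzfhzzzfhShShShS=>zzfhzzzfhfhShShS=>zzfhzzzfhfhfhShS=>zzfhzzzfhfhfhfhS=>zzfhzzzfhfhfhfhf

S => zShS   [S -> z S h S]
zShS => zzShShS   [S -> z S h S]
zzShShS => zzfhShS   [S -> f]
zzfhShS => zzfhzShShS   [S -> z S h S]
zzfhzShShS => zzfhzzShShShS   [S -> z S h S]
zzfhzzShShShS => zzfhzzzShShShShS   [S -> z S h S]
zzfhzzzShShShShS => zzfhzzzfhShShShS   [S -> f]
zzfhzzzfhShShShS => zzfhzzzfhfhShShS   [S -> f]
zzfhzzzfhfhShShS => zzfhzzzfhfhfhShS   [S -> f]
zzfhzzzfhfhfhShS => zzfhzzzfhfhfhfhS   [S -> f]
zzfhzzzfhfhfhfhS => zzfhzzzfhfhfhfhf   [S -> f]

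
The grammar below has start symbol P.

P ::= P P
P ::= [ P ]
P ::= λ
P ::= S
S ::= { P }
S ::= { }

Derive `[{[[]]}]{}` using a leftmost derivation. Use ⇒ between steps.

P ⇒ PP ⇒ [P]P ⇒ [S]P ⇒ [{P}]P ⇒ [{[P]}]P ⇒ [{[[P]]}]P ⇒ [{[[]]}]P ⇒ [{[[]]}]S ⇒ [{[[]]}]{}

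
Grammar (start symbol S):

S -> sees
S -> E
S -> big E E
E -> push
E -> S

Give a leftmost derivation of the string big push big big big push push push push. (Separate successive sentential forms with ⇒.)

S ⇒ big E E ⇒ big push E ⇒ big push S ⇒ big push big E E ⇒ big push big S E ⇒ big push big big E E E ⇒ big push big big S E E ⇒ big push big big big E E E E ⇒ big push big big big push E E E ⇒ big push big big big push push E E ⇒ big push big big big push push push E ⇒ big push big big big push push push push

S ⇒ big E E   [S -> big E E]
big E E ⇒ big push E   [E -> push]
big push E ⇒ big push S   [E -> S]
big push S ⇒ big push big E E   [S -> big E E]
big push big E E ⇒ big push big S E   [E -> S]
big push big S E ⇒ big push big big E E E   [S -> big E E]
big push big big E E E ⇒ big push big big S E E   [E -> S]
big push big big S E E ⇒ big push big big big E E E E   [S -> big E E]
big push big big big E E E E ⇒ big push big big big push E E E   [E -> push]
big push big big big push E E E ⇒ big push big big big push push E E   [E -> push]
big push big big big push push E E ⇒ big push big big big push push push E   [E -> push]
big push big big big push push push E ⇒ big push big big big push push push push   [E -> push]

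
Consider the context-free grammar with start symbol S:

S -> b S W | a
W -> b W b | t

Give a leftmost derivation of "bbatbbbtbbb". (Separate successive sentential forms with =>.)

S => bSW => bbSWW => bbaWW => bbatW => bbatbWb => bbatbbWbb => bbatbbbWbbb => bbatbbbtbbb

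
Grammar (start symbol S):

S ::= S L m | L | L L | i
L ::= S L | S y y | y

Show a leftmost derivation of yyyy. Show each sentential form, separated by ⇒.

S ⇒ L ⇒ Syy ⇒ LLyy ⇒ yLyy ⇒ yyyy

S ⇒ L   [S ::= L]
L ⇒ Syy   [L ::= S y y]
Syy ⇒ LLyy   [S ::= L L]
LLyy ⇒ yLyy   [L ::= y]
yLyy ⇒ yyyy   [L ::= y]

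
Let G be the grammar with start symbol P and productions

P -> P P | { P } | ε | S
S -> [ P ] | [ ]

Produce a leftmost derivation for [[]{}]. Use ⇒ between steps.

P ⇒ S ⇒ [P] ⇒ [PP] ⇒ [PPP] ⇒ [SPP] ⇒ [[P]PP] ⇒ [[]PP] ⇒ [[]{P}P] ⇒ [[]{}P] ⇒ [[]{}]

P ⇒ S   [P -> S]
S ⇒ [P]   [S -> [ P ]]
[P] ⇒ [PP]   [P -> P P]
[PP] ⇒ [PPP]   [P -> P P]
[PPP] ⇒ [SPP]   [P -> S]
[SPP] ⇒ [[P]PP]   [S -> [ P ]]
[[P]PP] ⇒ [[]PP]   [P -> ε]
[[]PP] ⇒ [[]{P}P]   [P -> { P }]
[[]{P}P] ⇒ [[]{}P]   [P -> ε]
[[]{}P] ⇒ [[]{}]   [P -> ε]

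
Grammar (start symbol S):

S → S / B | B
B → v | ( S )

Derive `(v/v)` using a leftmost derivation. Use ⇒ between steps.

S ⇒ B ⇒ (S) ⇒ (S/B) ⇒ (B/B) ⇒ (v/B) ⇒ (v/v)

S ⇒ B   [S → B]
B ⇒ (S)   [B → ( S )]
(S) ⇒ (S/B)   [S → S / B]
(S/B) ⇒ (B/B)   [S → B]
(B/B) ⇒ (v/B)   [B → v]
(v/B) ⇒ (v/v)   [B → v]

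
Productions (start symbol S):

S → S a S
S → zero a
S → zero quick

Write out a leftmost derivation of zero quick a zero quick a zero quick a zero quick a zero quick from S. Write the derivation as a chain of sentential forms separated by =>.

S => S a S => S a S a S => S a S a S a S => S a S a S a S a S => zero quick a S a S a S a S => zero quick a zero quick a S a S a S => zero quick a zero quick a zero quick a S a S => zero quick a zero quick a zero quick a zero quick a S => zero quick a zero quick a zero quick a zero quick a zero quick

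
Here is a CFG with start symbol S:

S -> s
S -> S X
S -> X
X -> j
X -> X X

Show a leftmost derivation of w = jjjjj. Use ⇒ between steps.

S ⇒ X   [S -> X]
X ⇒ XX   [X -> X X]
XX ⇒ XXX   [X -> X X]
XXX ⇒ XXXX   [X -> X X]
XXXX ⇒ jXXX   [X -> j]
jXXX ⇒ jXXXX   [X -> X X]
jXXXX ⇒ jjXXX   [X -> j]
jjXXX ⇒ jjjXX   [X -> j]
jjjXX ⇒ jjjjX   [X -> j]
jjjjX ⇒ jjjjj   [X -> j]

S ⇒ X ⇒ XX ⇒ XXX ⇒ XXXX ⇒ jXXX ⇒ jXXXX ⇒ jjXXX ⇒ jjjXX ⇒ jjjjX ⇒ jjjjj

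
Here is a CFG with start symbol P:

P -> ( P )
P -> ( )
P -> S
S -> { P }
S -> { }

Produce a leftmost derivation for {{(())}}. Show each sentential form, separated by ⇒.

P ⇒ S ⇒ {P} ⇒ {S} ⇒ {{P}} ⇒ {{(P)}} ⇒ {{(())}}

P ⇒ S   [P -> S]
S ⇒ {P}   [S -> { P }]
{P} ⇒ {S}   [P -> S]
{S} ⇒ {{P}}   [S -> { P }]
{{P}} ⇒ {{(P)}}   [P -> ( P )]
{{(P)}} ⇒ {{(())}}   [P -> ( )]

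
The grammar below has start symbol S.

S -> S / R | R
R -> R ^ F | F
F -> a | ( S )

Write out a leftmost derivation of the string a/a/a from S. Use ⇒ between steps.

S ⇒ S/R ⇒ S/R/R ⇒ R/R/R ⇒ F/R/R ⇒ a/R/R ⇒ a/F/R ⇒ a/a/R ⇒ a/a/F ⇒ a/a/a

S ⇒ S/R   [S -> S / R]
S/R ⇒ S/R/R   [S -> S / R]
S/R/R ⇒ R/R/R   [S -> R]
R/R/R ⇒ F/R/R   [R -> F]
F/R/R ⇒ a/R/R   [F -> a]
a/R/R ⇒ a/F/R   [R -> F]
a/F/R ⇒ a/a/R   [F -> a]
a/a/R ⇒ a/a/F   [R -> F]
a/a/F ⇒ a/a/a   [F -> a]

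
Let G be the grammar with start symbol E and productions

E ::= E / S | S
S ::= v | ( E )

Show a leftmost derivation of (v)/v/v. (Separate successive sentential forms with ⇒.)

E ⇒ E/S   [E ::= E / S]
E/S ⇒ E/S/S   [E ::= E / S]
E/S/S ⇒ S/S/S   [E ::= S]
S/S/S ⇒ (E)/S/S   [S ::= ( E )]
(E)/S/S ⇒ (S)/S/S   [E ::= S]
(S)/S/S ⇒ (v)/S/S   [S ::= v]
(v)/S/S ⇒ (v)/v/S   [S ::= v]
(v)/v/S ⇒ (v)/v/v   [S ::= v]

E ⇒ E/S ⇒ E/S/S ⇒ S/S/S ⇒ (E)/S/S ⇒ (S)/S/S ⇒ (v)/S/S ⇒ (v)/v/S ⇒ (v)/v/v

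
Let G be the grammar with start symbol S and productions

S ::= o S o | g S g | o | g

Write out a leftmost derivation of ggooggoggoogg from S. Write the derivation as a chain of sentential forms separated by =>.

S => gSg   [S ::= g S g]
gSg => ggSgg   [S ::= g S g]
ggSgg => ggoSogg   [S ::= o S o]
ggoSogg => ggooSoogg   [S ::= o S o]
ggooSoogg => ggoogSgoogg   [S ::= g S g]
ggoogSgoogg => ggooggSggoogg   [S ::= g S g]
ggooggSggoogg => ggooggoggoogg   [S ::= o]

S => gSg => ggSgg => ggoSogg => ggooSoogg => ggoogSgoogg => ggooggSggoogg => ggooggoggoogg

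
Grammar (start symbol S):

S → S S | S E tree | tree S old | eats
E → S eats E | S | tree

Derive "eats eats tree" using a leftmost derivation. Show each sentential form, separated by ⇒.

S ⇒ S E tree   [S → S E tree]
S E tree ⇒ eats E tree   [S → eats]
eats E tree ⇒ eats S tree   [E → S]
eats S tree ⇒ eats eats tree   [S → eats]

S ⇒ S E tree ⇒ eats E tree ⇒ eats S tree ⇒ eats eats tree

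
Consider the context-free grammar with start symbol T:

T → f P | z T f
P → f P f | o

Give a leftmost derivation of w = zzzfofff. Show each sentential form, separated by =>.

T => zTf => zzTff => zzzTfff => zzzfPfff => zzzfofff

T => zTf   [T → z T f]
zTf => zzTff   [T → z T f]
zzTff => zzzTfff   [T → z T f]
zzzTfff => zzzfPfff   [T → f P]
zzzfPfff => zzzfofff   [P → o]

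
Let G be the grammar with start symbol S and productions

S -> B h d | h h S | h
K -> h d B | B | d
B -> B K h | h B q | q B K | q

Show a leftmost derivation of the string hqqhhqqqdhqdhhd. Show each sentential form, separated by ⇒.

S ⇒ Bhd   [S -> B h d]
Bhd ⇒ BKhhd   [B -> B K h]
BKhhd ⇒ hBqKhhd   [B -> h B q]
hBqKhhd ⇒ hqBKqKhhd   [B -> q B K]
hqBKqKhhd ⇒ hqqKqKhhd   [B -> q]
hqqKqKhhd ⇒ hqqBqKhhd   [K -> B]
hqqBqKhhd ⇒ hqqBKhqKhhd   [B -> B K h]
hqqBKhqKhhd ⇒ hqqhBqKhqKhhd   [B -> h B q]
hqqhBqKhqKhhd ⇒ hqqhhBqqKhqKhhd   [B -> h B q]
hqqhhBqqKhqKhhd ⇒ hqqhhqqqKhqKhhd   [B -> q]
hqqhhqqqKhqKhhd ⇒ hqqhhqqqdhqKhhd   [K -> d]
hqqhhqqqdhqKhhd ⇒ hqqhhqqqdhqdhhd   [K -> d]

S ⇒ Bhd ⇒ BKhhd ⇒ hBqKhhd ⇒ hqBKqKhhd ⇒ hqqKqKhhd ⇒ hqqBqKhhd ⇒ hqqBKhqKhhd ⇒ hqqhBqKhqKhhd ⇒ hqqhhBqqKhqKhhd ⇒ hqqhhqqqKhqKhhd ⇒ hqqhhqqqdhqKhhd ⇒ hqqhhqqqdhqdhhd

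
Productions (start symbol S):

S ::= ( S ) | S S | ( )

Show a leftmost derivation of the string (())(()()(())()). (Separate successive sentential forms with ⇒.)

S ⇒ SS ⇒ (S)S ⇒ (())S ⇒ (())(S) ⇒ (())(SS) ⇒ (())(SSS) ⇒ (())(()SS) ⇒ (())(()()S) ⇒ (())(()()SS) ⇒ (())(()()(S)S) ⇒ (())(()()(())S) ⇒ (())(()()(())())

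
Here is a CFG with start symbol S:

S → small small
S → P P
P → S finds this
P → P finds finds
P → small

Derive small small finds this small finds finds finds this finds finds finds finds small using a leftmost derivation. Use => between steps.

S => P P => P finds finds P => P finds finds finds finds P => S finds this finds finds finds finds P => P P finds this finds finds finds finds P => S finds this P finds this finds finds finds finds P => P P finds this P finds this finds finds finds finds P => small P finds this P finds this finds finds finds finds P => small small finds this P finds this finds finds finds finds P => small small finds this P finds finds finds this finds finds finds finds P => small small finds this small finds finds finds this finds finds finds finds P => small small finds this small finds finds finds this finds finds finds finds small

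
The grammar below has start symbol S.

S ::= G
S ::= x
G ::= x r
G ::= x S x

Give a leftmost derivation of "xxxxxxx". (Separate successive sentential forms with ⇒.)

S⇒G⇒xSx⇒xGx⇒xxSxx⇒xxGxx⇒xxxSxxx⇒xxxxxxx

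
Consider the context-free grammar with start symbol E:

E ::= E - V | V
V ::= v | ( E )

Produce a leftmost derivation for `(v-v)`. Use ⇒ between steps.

E ⇒ V ⇒ (E) ⇒ (E-V) ⇒ (V-V) ⇒ (v-V) ⇒ (v-v)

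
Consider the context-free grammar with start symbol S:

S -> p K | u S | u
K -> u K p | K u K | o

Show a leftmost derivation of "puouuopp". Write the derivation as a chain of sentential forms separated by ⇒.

S ⇒ pK   [S -> p K]
pK ⇒ puKp   [K -> u K p]
puKp ⇒ puKuKp   [K -> K u K]
puKuKp ⇒ puouKp   [K -> o]
puouKp ⇒ puouuKpp   [K -> u K p]
puouuKpp ⇒ puouuopp   [K -> o]

S ⇒ pK ⇒ puKp ⇒ puKuKp ⇒ puouKp ⇒ puouuKpp ⇒ puouuopp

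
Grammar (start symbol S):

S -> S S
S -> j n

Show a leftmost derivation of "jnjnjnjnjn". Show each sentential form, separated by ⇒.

S ⇒ SS   [S -> S S]
SS ⇒ SSS   [S -> S S]
SSS ⇒ SSSS   [S -> S S]
SSSS ⇒ jnSSS   [S -> j n]
jnSSS ⇒ jnSSSS   [S -> S S]
jnSSSS ⇒ jnjnSSS   [S -> j n]
jnjnSSS ⇒ jnjnjnSS   [S -> j n]
jnjnjnSS ⇒ jnjnjnjnS   [S -> j n]
jnjnjnjnS ⇒ jnjnjnjnjn   [S -> j n]

S⇒SS⇒SSS⇒SSSS⇒jnSSS⇒jnSSSS⇒jnjnSSS⇒jnjnjnSS⇒jnjnjnjnS⇒jnjnjnjnjn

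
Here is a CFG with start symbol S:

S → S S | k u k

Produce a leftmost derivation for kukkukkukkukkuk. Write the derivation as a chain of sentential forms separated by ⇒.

S ⇒ SS ⇒ SSS ⇒ SSSS ⇒ SSSSS ⇒ kukSSSS ⇒ kukkukSSS ⇒ kukkukkukSS ⇒ kukkukkukkukS ⇒ kukkukkukkukkuk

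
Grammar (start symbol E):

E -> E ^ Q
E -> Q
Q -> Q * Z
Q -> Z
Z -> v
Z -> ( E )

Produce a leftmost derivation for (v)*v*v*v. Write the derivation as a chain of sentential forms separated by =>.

E=>Q=>Q*Z=>Q*Z*Z=>Q*Z*Z*Z=>Z*Z*Z*Z=>(E)*Z*Z*Z=>(Q)*Z*Z*Z=>(Z)*Z*Z*Z=>(v)*Z*Z*Z=>(v)*v*Z*Z=>(v)*v*v*Z=>(v)*v*v*v

E => Q   [E -> Q]
Q => Q*Z   [Q -> Q * Z]
Q*Z => Q*Z*Z   [Q -> Q * Z]
Q*Z*Z => Q*Z*Z*Z   [Q -> Q * Z]
Q*Z*Z*Z => Z*Z*Z*Z   [Q -> Z]
Z*Z*Z*Z => (E)*Z*Z*Z   [Z -> ( E )]
(E)*Z*Z*Z => (Q)*Z*Z*Z   [E -> Q]
(Q)*Z*Z*Z => (Z)*Z*Z*Z   [Q -> Z]
(Z)*Z*Z*Z => (v)*Z*Z*Z   [Z -> v]
(v)*Z*Z*Z => (v)*v*Z*Z   [Z -> v]
(v)*v*Z*Z => (v)*v*v*Z   [Z -> v]
(v)*v*v*Z => (v)*v*v*v   [Z -> v]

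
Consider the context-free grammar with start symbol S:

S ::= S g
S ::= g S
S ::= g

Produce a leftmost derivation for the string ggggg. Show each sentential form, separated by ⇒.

S ⇒ gS ⇒ gSg ⇒ ggSg ⇒ ggSgg ⇒ ggggg

S ⇒ gS   [S ::= g S]
gS ⇒ gSg   [S ::= S g]
gSg ⇒ ggSg   [S ::= g S]
ggSg ⇒ ggSgg   [S ::= S g]
ggSgg ⇒ ggggg   [S ::= g]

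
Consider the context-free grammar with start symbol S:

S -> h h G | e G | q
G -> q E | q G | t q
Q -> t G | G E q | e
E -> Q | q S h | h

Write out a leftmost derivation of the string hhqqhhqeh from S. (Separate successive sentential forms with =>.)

S => hhG   [S -> h h G]
hhG => hhqE   [G -> q E]
hhqE => hhqqSh   [E -> q S h]
hhqqSh => hhqqhhGh   [S -> h h G]
hhqqhhGh => hhqqhhqEh   [G -> q E]
hhqqhhqEh => hhqqhhqQh   [E -> Q]
hhqqhhqQh => hhqqhhqeh   [Q -> e]

S => hhG => hhqE => hhqqSh => hhqqhhGh => hhqqhhqEh => hhqqhhqQh => hhqqhhqeh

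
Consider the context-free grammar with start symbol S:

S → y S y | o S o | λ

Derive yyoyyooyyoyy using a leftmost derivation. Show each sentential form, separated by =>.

S => ySy => yySyy => yyoSoyy => yyoySyoyy => yyoyySyyoyy => yyoyyoSoyyoyy => yyoyyooyyoyy

S => ySy   [S → y S y]
ySy => yySyy   [S → y S y]
yySyy => yyoSoyy   [S → o S o]
yyoSoyy => yyoySyoyy   [S → y S y]
yyoySyoyy => yyoyySyyoyy   [S → y S y]
yyoyySyyoyy => yyoyyoSoyyoyy   [S → o S o]
yyoyyoSoyyoyy => yyoyyooyyoyy   [S → λ]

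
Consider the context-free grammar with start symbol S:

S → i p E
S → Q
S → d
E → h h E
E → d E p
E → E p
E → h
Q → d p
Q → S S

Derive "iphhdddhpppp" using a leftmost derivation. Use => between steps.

S => ipE => iphhE => iphhdEp => iphhdEpp => iphhddEppp => iphhdddEpppp => iphhdddhpppp

S => ipE   [S → i p E]
ipE => iphhE   [E → h h E]
iphhE => iphhdEp   [E → d E p]
iphhdEp => iphhdEpp   [E → E p]
iphhdEpp => iphhddEppp   [E → d E p]
iphhddEppp => iphhdddEpppp   [E → d E p]
iphhdddEpppp => iphhdddhpppp   [E → h]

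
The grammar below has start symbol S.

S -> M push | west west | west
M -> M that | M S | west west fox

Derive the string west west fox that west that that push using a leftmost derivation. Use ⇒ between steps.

S ⇒ M push ⇒ M that push ⇒ M that that push ⇒ M S that that push ⇒ M that S that that push ⇒ west west fox that S that that push ⇒ west west fox that west that that push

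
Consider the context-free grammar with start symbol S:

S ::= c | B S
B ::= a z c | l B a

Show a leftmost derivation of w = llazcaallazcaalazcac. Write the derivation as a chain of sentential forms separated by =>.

S => BS   [S ::= B S]
BS => lBaS   [B ::= l B a]
lBaS => llBaaS   [B ::= l B a]
llBaaS => llazcaaS   [B ::= a z c]
llazcaaS => llazcaaBS   [S ::= B S]
llazcaaBS => llazcaalBaS   [B ::= l B a]
llazcaalBaS => llazcaallBaaS   [B ::= l B a]
llazcaallBaaS => llazcaallazcaaS   [B ::= a z c]
llazcaallazcaaS => llazcaallazcaaBS   [S ::= B S]
llazcaallazcaaBS => llazcaallazcaalBaS   [B ::= l B a]
llazcaallazcaalBaS => llazcaallazcaalazcaS   [B ::= a z c]
llazcaallazcaalazcaS => llazcaallazcaalazcac   [S ::= c]

S=>BS=>lBaS=>llBaaS=>llazcaaS=>llazcaaBS=>llazcaalBaS=>llazcaallBaaS=>llazcaallazcaaS=>llazcaallazcaaBS=>llazcaallazcaalBaS=>llazcaallazcaalazcaS=>llazcaallazcaalazcac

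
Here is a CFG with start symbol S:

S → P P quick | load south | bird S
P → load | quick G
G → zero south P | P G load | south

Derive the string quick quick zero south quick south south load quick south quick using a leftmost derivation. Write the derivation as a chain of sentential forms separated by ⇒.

S ⇒ P P quick ⇒ quick G P quick ⇒ quick P G load P quick ⇒ quick quick G G load P quick ⇒ quick quick zero south P G load P quick ⇒ quick quick zero south quick G G load P quick ⇒ quick quick zero south quick south G load P quick ⇒ quick quick zero south quick south south load P quick ⇒ quick quick zero south quick south south load quick G quick ⇒ quick quick zero south quick south south load quick south quick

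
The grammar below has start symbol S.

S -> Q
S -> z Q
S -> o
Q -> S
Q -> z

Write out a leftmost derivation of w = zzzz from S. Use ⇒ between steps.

S ⇒ zQ ⇒ zS ⇒ zzQ ⇒ zzS ⇒ zzzQ ⇒ zzzz

S ⇒ zQ   [S -> z Q]
zQ ⇒ zS   [Q -> S]
zS ⇒ zzQ   [S -> z Q]
zzQ ⇒ zzS   [Q -> S]
zzS ⇒ zzzQ   [S -> z Q]
zzzQ ⇒ zzzz   [Q -> z]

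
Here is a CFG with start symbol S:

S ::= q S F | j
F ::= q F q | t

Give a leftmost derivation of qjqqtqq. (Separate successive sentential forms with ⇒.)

S ⇒ qSF   [S ::= q S F]
qSF ⇒ qjF   [S ::= j]
qjF ⇒ qjqFq   [F ::= q F q]
qjqFq ⇒ qjqqFqq   [F ::= q F q]
qjqqFqq ⇒ qjqqtqq   [F ::= t]

S ⇒ qSF ⇒ qjF ⇒ qjqFq ⇒ qjqqFqq ⇒ qjqqtqq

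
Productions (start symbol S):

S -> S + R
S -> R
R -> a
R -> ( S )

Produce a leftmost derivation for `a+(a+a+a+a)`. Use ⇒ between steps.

S ⇒ S+R ⇒ R+R ⇒ a+R ⇒ a+(S) ⇒ a+(S+R) ⇒ a+(S+R+R) ⇒ a+(S+R+R+R) ⇒ a+(R+R+R+R) ⇒ a+(a+R+R+R) ⇒ a+(a+a+R+R) ⇒ a+(a+a+a+R) ⇒ a+(a+a+a+a)

S ⇒ S+R   [S -> S + R]
S+R ⇒ R+R   [S -> R]
R+R ⇒ a+R   [R -> a]
a+R ⇒ a+(S)   [R -> ( S )]
a+(S) ⇒ a+(S+R)   [S -> S + R]
a+(S+R) ⇒ a+(S+R+R)   [S -> S + R]
a+(S+R+R) ⇒ a+(S+R+R+R)   [S -> S + R]
a+(S+R+R+R) ⇒ a+(R+R+R+R)   [S -> R]
a+(R+R+R+R) ⇒ a+(a+R+R+R)   [R -> a]
a+(a+R+R+R) ⇒ a+(a+a+R+R)   [R -> a]
a+(a+a+R+R) ⇒ a+(a+a+a+R)   [R -> a]
a+(a+a+a+R) ⇒ a+(a+a+a+a)   [R -> a]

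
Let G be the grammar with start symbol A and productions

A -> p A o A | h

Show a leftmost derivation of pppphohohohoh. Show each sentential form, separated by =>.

A => pAoA => ppAoAoA => pppAoAoAoA => ppppAoAoAoAoA => pppphoAoAoAoA => pppphohoAoAoA => pppphohohoAoA => pppphohohohoA => pppphohohohoh

A => pAoA   [A -> p A o A]
pAoA => ppAoAoA   [A -> p A o A]
ppAoAoA => pppAoAoAoA   [A -> p A o A]
pppAoAoAoA => ppppAoAoAoAoA   [A -> p A o A]
ppppAoAoAoAoA => pppphoAoAoAoA   [A -> h]
pppphoAoAoAoA => pppphohoAoAoA   [A -> h]
pppphohoAoAoA => pppphohohoAoA   [A -> h]
pppphohohoAoA => pppphohohohoA   [A -> h]
pppphohohohoA => pppphohohohoh   [A -> h]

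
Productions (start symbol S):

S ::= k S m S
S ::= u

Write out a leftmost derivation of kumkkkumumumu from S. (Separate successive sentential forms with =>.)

S => kSmS => kumS => kumkSmS => kumkkSmSmS => kumkkkSmSmSmS => kumkkkumSmSmS => kumkkkumumSmS => kumkkkumumumS => kumkkkumumumu

S => kSmS   [S ::= k S m S]
kSmS => kumS   [S ::= u]
kumS => kumkSmS   [S ::= k S m S]
kumkSmS => kumkkSmSmS   [S ::= k S m S]
kumkkSmSmS => kumkkkSmSmSmS   [S ::= k S m S]
kumkkkSmSmSmS => kumkkkumSmSmS   [S ::= u]
kumkkkumSmSmS => kumkkkumumSmS   [S ::= u]
kumkkkumumSmS => kumkkkumumumS   [S ::= u]
kumkkkumumumS => kumkkkumumumu   [S ::= u]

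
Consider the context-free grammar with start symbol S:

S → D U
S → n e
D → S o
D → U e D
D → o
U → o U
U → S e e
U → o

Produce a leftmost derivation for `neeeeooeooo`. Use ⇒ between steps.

S ⇒ DU ⇒ UeDU ⇒ SeeeDU ⇒ neeeeDU ⇒ neeeeUeDU ⇒ neeeeoUeDU ⇒ neeeeooeDU ⇒ neeeeooeoU ⇒ neeeeooeooU ⇒ neeeeooeooo

S ⇒ DU   [S → D U]
DU ⇒ UeDU   [D → U e D]
UeDU ⇒ SeeeDU   [U → S e e]
SeeeDU ⇒ neeeeDU   [S → n e]
neeeeDU ⇒ neeeeUeDU   [D → U e D]
neeeeUeDU ⇒ neeeeoUeDU   [U → o U]
neeeeoUeDU ⇒ neeeeooeDU   [U → o]
neeeeooeDU ⇒ neeeeooeoU   [D → o]
neeeeooeoU ⇒ neeeeooeooU   [U → o U]
neeeeooeooU ⇒ neeeeooeooo   [U → o]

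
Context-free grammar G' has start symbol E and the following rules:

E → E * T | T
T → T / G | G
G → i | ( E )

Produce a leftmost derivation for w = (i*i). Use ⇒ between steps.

E ⇒ T   [E → T]
T ⇒ G   [T → G]
G ⇒ (E)   [G → ( E )]
(E) ⇒ (E*T)   [E → E * T]
(E*T) ⇒ (T*T)   [E → T]
(T*T) ⇒ (G*T)   [T → G]
(G*T) ⇒ (i*T)   [G → i]
(i*T) ⇒ (i*G)   [T → G]
(i*G) ⇒ (i*i)   [G → i]

E ⇒ T ⇒ G ⇒ (E) ⇒ (E*T) ⇒ (T*T) ⇒ (G*T) ⇒ (i*T) ⇒ (i*G) ⇒ (i*i)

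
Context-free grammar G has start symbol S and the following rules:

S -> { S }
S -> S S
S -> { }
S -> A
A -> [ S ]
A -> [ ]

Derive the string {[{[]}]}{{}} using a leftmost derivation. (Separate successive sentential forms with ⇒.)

S⇒SS⇒{S}S⇒{A}S⇒{[S]}S⇒{[{S}]}S⇒{[{A}]}S⇒{[{[]}]}S⇒{[{[]}]}{S}⇒{[{[]}]}{{}}

S ⇒ SS   [S -> S S]
SS ⇒ {S}S   [S -> { S }]
{S}S ⇒ {A}S   [S -> A]
{A}S ⇒ {[S]}S   [A -> [ S ]]
{[S]}S ⇒ {[{S}]}S   [S -> { S }]
{[{S}]}S ⇒ {[{A}]}S   [S -> A]
{[{A}]}S ⇒ {[{[]}]}S   [A -> [ ]]
{[{[]}]}S ⇒ {[{[]}]}{S}   [S -> { S }]
{[{[]}]}{S} ⇒ {[{[]}]}{{}}   [S -> { }]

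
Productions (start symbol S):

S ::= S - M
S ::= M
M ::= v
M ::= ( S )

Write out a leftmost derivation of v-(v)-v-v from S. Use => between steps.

S => S-M   [S ::= S - M]
S-M => S-M-M   [S ::= S - M]
S-M-M => S-M-M-M   [S ::= S - M]
S-M-M-M => M-M-M-M   [S ::= M]
M-M-M-M => v-M-M-M   [M ::= v]
v-M-M-M => v-(S)-M-M   [M ::= ( S )]
v-(S)-M-M => v-(M)-M-M   [S ::= M]
v-(M)-M-M => v-(v)-M-M   [M ::= v]
v-(v)-M-M => v-(v)-v-M   [M ::= v]
v-(v)-v-M => v-(v)-v-v   [M ::= v]

S => S-M => S-M-M => S-M-M-M => M-M-M-M => v-M-M-M => v-(S)-M-M => v-(M)-M-M => v-(v)-M-M => v-(v)-v-M => v-(v)-v-v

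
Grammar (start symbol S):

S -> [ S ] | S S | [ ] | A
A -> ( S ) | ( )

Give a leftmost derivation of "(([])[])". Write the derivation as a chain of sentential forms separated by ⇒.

S⇒A⇒(S)⇒(SS)⇒(AS)⇒((S)S)⇒(([])S)⇒(([])[])

S ⇒ A   [S -> A]
A ⇒ (S)   [A -> ( S )]
(S) ⇒ (SS)   [S -> S S]
(SS) ⇒ (AS)   [S -> A]
(AS) ⇒ ((S)S)   [A -> ( S )]
((S)S) ⇒ (([])S)   [S -> [ ]]
(([])S) ⇒ (([])[])   [S -> [ ]]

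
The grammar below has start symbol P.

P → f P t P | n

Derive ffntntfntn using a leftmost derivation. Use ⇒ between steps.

P ⇒ fPtP   [P → f P t P]
fPtP ⇒ ffPtPtP   [P → f P t P]
ffPtPtP ⇒ ffntPtP   [P → n]
ffntPtP ⇒ ffntntP   [P → n]
ffntntP ⇒ ffntntfPtP   [P → f P t P]
ffntntfPtP ⇒ ffntntfntP   [P → n]
ffntntfntP ⇒ ffntntfntn   [P → n]

P⇒fPtP⇒ffPtPtP⇒ffntPtP⇒ffntntP⇒ffntntfPtP⇒ffntntfntP⇒ffntntfntn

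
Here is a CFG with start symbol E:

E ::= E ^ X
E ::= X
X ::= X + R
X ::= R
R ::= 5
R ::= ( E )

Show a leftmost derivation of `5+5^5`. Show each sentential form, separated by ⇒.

E ⇒ E^X   [E ::= E ^ X]
E^X ⇒ X^X   [E ::= X]
X^X ⇒ X+R^X   [X ::= X + R]
X+R^X ⇒ R+R^X   [X ::= R]
R+R^X ⇒ 5+R^X   [R ::= 5]
5+R^X ⇒ 5+5^X   [R ::= 5]
5+5^X ⇒ 5+5^R   [X ::= R]
5+5^R ⇒ 5+5^5   [R ::= 5]

E⇒E^X⇒X^X⇒X+R^X⇒R+R^X⇒5+R^X⇒5+5^X⇒5+5^R⇒5+5^5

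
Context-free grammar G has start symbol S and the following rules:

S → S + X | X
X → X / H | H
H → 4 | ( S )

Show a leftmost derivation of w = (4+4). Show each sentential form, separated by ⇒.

S⇒X⇒H⇒(S)⇒(S+X)⇒(X+X)⇒(H+X)⇒(4+X)⇒(4+H)⇒(4+4)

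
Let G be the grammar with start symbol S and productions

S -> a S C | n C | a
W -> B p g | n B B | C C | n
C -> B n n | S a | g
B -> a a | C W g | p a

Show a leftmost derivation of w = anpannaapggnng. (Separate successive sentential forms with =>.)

S => aSC   [S -> a S C]
aSC => anCC   [S -> n C]
anCC => anBnnC   [C -> B n n]
anBnnC => anCWgnnC   [B -> C W g]
anCWgnnC => anBnnWgnnC   [C -> B n n]
anBnnWgnnC => anpannWgnnC   [B -> p a]
anpannWgnnC => anpannBpggnnC   [W -> B p g]
anpannBpggnnC => anpannaapggnnC   [B -> a a]
anpannaapggnnC => anpannaapggnng   [C -> g]

S => aSC => anCC => anBnnC => anCWgnnC => anBnnWgnnC => anpannWgnnC => anpannBpggnnC => anpannaapggnnC => anpannaapggnng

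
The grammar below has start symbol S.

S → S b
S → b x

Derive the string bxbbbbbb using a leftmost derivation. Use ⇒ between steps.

S ⇒ Sb ⇒ Sbb ⇒ Sbbb ⇒ Sbbbb ⇒ Sbbbbb ⇒ Sbbbbbb ⇒ bxbbbbbb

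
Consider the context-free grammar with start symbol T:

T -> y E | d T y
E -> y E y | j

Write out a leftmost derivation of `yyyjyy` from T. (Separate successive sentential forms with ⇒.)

T ⇒ yE ⇒ yyEy ⇒ yyyEyy ⇒ yyyjyy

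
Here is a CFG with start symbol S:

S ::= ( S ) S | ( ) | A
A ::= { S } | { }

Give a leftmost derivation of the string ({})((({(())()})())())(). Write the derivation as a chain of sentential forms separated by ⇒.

S ⇒ (S)S ⇒ (A)S ⇒ ({})S ⇒ ({})(S)S ⇒ ({})((S)S)S ⇒ ({})(((S)S)S)S ⇒ ({})(((A)S)S)S ⇒ ({})((({S})S)S)S ⇒ ({})((({(S)S})S)S)S ⇒ ({})((({(())S})S)S)S ⇒ ({})((({(())()})S)S)S ⇒ ({})((({(())()})())S)S ⇒ ({})((({(())()})())())S ⇒ ({})((({(())()})())())()

S ⇒ (S)S   [S ::= ( S ) S]
(S)S ⇒ (A)S   [S ::= A]
(A)S ⇒ ({})S   [A ::= { }]
({})S ⇒ ({})(S)S   [S ::= ( S ) S]
({})(S)S ⇒ ({})((S)S)S   [S ::= ( S ) S]
({})((S)S)S ⇒ ({})(((S)S)S)S   [S ::= ( S ) S]
({})(((S)S)S)S ⇒ ({})(((A)S)S)S   [S ::= A]
({})(((A)S)S)S ⇒ ({})((({S})S)S)S   [A ::= { S }]
({})((({S})S)S)S ⇒ ({})((({(S)S})S)S)S   [S ::= ( S ) S]
({})((({(S)S})S)S)S ⇒ ({})((({(())S})S)S)S   [S ::= ( )]
({})((({(())S})S)S)S ⇒ ({})((({(())()})S)S)S   [S ::= ( )]
({})((({(())()})S)S)S ⇒ ({})((({(())()})())S)S   [S ::= ( )]
({})((({(())()})())S)S ⇒ ({})((({(())()})())())S   [S ::= ( )]
({})((({(())()})())())S ⇒ ({})((({(())()})())())()   [S ::= ( )]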